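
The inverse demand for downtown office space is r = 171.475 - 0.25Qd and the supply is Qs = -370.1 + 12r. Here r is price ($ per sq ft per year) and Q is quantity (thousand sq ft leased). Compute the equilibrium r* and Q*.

r* = 66, Q* = 421.9

Inverting to quantity form: Qd = 685.9 - 4r.
Set Qd = Qs: 685.9 - 4r = -370.1 + 12r, so 1056 = 16r and r* = 66.
Substitute back: Q* = 685.9 - 4(66) = 421.9.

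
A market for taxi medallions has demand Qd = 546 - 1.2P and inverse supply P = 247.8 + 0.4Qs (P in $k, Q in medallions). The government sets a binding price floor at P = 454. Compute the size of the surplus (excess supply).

Surplus = 514.3

In direct form, Qs = -619.5 + 2.5P.
Evaluating both curves at the floor price 454 gives Qd = 1.2, Qs = 515.5.
Surplus = Qs - Qd = 515.5 - 1.2 = 514.3.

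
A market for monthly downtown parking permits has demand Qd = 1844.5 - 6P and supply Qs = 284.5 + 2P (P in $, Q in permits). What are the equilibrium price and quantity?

P* = 195, Q* = 674.5

Set Qd = Qs: 1844.5 - 6P = 284.5 + 2P, so 1560 = 8P and P* = 195.
Plugging P* into demand: Q* = 1844.5 - 6(195) = 674.5.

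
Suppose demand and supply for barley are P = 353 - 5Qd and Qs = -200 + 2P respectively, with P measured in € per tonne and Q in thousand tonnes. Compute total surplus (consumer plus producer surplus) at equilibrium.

Total surplus = 5819

Solving each curve for Q: Qd = 70.6 - 0.2P.
Equating demand and supply, 70.6 - 0.2P = -200 + 2P gives 2.2P = 270.6, so P* = 123.
Then Q* = 70.6 - 0.2(123) = 46.
Demand choke price = 353; supply choke price = 100. CS = ½(353 - 123)(46) = 5290; PS = ½(123 - 100)(46) = 529. Total surplus = 5819.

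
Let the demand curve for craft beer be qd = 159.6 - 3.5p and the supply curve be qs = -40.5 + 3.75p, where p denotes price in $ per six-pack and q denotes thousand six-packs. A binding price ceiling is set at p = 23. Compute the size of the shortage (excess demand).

Shortage = 33.35

Evaluating both curves at the ceiling price 23 gives qd = 79.1, qs = 45.75.
Shortage = qd - qs = 79.1 - 45.75 = 33.35.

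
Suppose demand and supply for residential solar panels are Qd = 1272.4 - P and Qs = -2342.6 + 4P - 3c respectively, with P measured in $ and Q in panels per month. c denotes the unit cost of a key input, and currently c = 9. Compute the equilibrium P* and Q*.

With c = 9, supply is Qs = -2369.6 + 4P.
Equating demand and supply, 1272.4 - P = -2369.6 + 4P gives 5P = 3642, so P* = 728.4.
Substitute back: Q* = 1272.4 - 728.4 = 544.

P* = 728.4, Q* = 544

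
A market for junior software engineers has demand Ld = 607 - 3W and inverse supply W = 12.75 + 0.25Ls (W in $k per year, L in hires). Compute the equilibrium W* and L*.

Rewriting in direct form: Ls = -51 + 4W.
The market clears where 607 - 3W = -51 + 4W. Rearranging, 7W = 658, hence W* = 94.
Plugging W* into demand: L* = 607 - 3(94) = 325.

W* = 94, L* = 325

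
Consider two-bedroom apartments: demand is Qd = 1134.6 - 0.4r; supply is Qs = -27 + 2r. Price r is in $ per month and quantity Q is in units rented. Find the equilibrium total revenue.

Set Qd = Qs: 1134.6 - 0.4r = -27 + 2r, so 1161.6 = 2.4r and r* = 484.
Plugging r* into demand: Q* = 1134.6 - 0.4(484) = 941.
Total revenue = r* × Q* = 484 × 941 = 455444.

Total revenue = 455444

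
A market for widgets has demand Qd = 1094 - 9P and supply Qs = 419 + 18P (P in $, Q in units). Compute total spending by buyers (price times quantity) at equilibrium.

Total spending by buyers = 21725

Set Qd = Qs: 1094 - 9P = 419 + 18P, so 675 = 27P and P* = 25.
Then Q* = 1094 - 9(25) = 869.
Total spending by buyers = P* × Q* = 25 × 869 = 21725.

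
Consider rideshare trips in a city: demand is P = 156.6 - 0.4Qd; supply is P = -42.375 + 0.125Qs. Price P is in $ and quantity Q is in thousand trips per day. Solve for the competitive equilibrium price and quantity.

Solving each curve for Q: Qd = 391.5 - 2.5P and Qs = 339 + 8P.
Set Qd = Qs: 391.5 - 2.5P = 339 + 8P, so 52.5 = 10.5P and P* = 5.
Then Q* = 391.5 - 2.5(5) = 379.

P* = 5, Q* = 379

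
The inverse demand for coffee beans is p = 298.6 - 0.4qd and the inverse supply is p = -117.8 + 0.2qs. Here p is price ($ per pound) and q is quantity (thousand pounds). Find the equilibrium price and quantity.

p* = 21, q* = 694

In direct form, qd = 746.5 - 2.5p and qs = 589 + 5p.
At equilibrium qd = qs, so 746.5 - 2.5p = 589 + 5p; collecting terms, 157.5 = 7.5p and p* = 21.
Then q* = 746.5 - 2.5(21) = 694.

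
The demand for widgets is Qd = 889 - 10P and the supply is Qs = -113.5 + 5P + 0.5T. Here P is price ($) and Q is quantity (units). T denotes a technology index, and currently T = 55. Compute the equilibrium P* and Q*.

With T = 55, supply is Qs = -86 + 5P.
Set Qd = Qs: 889 - 10P = -86 + 5P, so 975 = 15P and P* = 65.
From the demand curve, Q* = 889 - 10(65) = 239.

P* = 65, Q* = 239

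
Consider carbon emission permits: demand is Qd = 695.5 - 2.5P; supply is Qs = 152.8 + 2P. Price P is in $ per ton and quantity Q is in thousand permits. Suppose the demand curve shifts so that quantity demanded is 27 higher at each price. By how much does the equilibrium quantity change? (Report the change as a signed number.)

Set Qd = Qs: 695.5 - 2.5P = 152.8 + 2P, so 542.7 = 4.5P and P* = 120.6.
Substitute back: Q* = 695.5 - 2.5(120.6) = 394.
After the shift, demand is Qd = 722.5 - 2.5P.
The new intersection has 569.7 = 4.5P, i.e. P = 126.6, Q = 406.
ΔQ = 406 - 394 = 12.

ΔQ = 12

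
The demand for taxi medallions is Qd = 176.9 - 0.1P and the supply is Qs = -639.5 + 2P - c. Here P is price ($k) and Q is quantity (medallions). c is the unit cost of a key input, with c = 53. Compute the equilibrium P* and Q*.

P* = 414, Q* = 135.5

With c = 53, supply is Qs = -692.5 + 2P.
The market clears where 176.9 - 0.1P = -692.5 + 2P. Rearranging, 2.1P = 869.4, hence P* = 414.
From the demand curve, Q* = 176.9 - 0.1(414) = 135.5.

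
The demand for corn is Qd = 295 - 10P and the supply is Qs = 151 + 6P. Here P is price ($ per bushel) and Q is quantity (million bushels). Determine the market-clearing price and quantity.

At equilibrium Qd = Qs, so 295 - 10P = 151 + 6P; collecting terms, 144 = 16P and P* = 9.
Substitute back: Q* = 295 - 10(9) = 205.

P* = 9, Q* = 205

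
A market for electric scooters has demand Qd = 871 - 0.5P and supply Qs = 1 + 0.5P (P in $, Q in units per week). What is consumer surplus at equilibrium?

The market clears where 871 - 0.5P = 1 + 0.5P. Rearranging, P = 870, hence P* = 870.
Substitute back: Q* = 871 - 0.5(870) = 436.
Demand choke price (Qd = 0): P = 871/0.5 = 1742. Consumer surplus = ½ × (1742 - 870) × 436 = 190096.

Consumer surplus = 190096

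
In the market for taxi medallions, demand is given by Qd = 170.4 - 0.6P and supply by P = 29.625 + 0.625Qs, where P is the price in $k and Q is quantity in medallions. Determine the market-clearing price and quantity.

P* = 99, Q* = 111

Inverting to quantity form: Qs = -47.4 + 1.6P.
The market clears where 170.4 - 0.6P = -47.4 + 1.6P. Rearranging, 2.2P = 217.8, hence P* = 99.
Then Q* = 170.4 - 0.6(99) = 111.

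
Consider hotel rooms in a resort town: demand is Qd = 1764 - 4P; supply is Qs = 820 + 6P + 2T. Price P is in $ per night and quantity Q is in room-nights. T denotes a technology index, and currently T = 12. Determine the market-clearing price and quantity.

P* = 92, Q* = 1396

With T = 12, supply is Qs = 844 + 6P.
At equilibrium Qd = Qs, so 1764 - 4P = 844 + 6P; collecting terms, 920 = 10P and P* = 92.
From the demand curve, Q* = 1764 - 4(92) = 1396.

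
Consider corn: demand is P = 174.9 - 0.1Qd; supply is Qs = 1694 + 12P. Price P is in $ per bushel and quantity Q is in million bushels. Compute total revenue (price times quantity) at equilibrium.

Total revenue = 4310

Inverting to quantity form: Qd = 1749 - 10P.
The market clears where 1749 - 10P = 1694 + 12P. Rearranging, 22P = 55, hence P* = 2.5.
Substitute back: Q* = 1749 - 10(2.5) = 1724.
Total revenue = P* × Q* = 2.5 × 1724 = 4310.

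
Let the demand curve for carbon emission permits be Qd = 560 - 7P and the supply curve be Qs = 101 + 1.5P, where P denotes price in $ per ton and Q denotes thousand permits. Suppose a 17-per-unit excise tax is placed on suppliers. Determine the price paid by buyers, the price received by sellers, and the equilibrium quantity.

P_b = 57, P_s = 40, Q = 161

With a tax of 17 on suppliers, they supply based on the net price P_s = P_b - 17, so Qs = 75.5 + 1.5P_b.
Market clearing requires 560 - 7P_b = 75.5 + 1.5P_b; hence 484.5 = 8.5P_b and P_b = 57.
Then P_s = 57 - 17 = 40 and Q = 560 - 7(57) = 161.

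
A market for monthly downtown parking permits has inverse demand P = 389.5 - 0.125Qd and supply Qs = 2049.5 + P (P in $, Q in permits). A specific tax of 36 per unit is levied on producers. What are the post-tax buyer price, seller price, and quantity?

Rewriting in direct form: Qd = 3116 - 8P.
Producers keep P_s = P_b - 36 per unit, so supply in terms of the buyer price is Qs = 2013.5 + P_b.
Set Qd = Qs: 3116 - 8P_b = 2013.5 + P_b, so 1102.5 = 9P_b and P_b = 122.5.
Then P_s = 122.5 - 36 = 86.5 and Q = 3116 - 8(122.5) = 2136.

P_b = 122.5, P_s = 86.5, Q = 2136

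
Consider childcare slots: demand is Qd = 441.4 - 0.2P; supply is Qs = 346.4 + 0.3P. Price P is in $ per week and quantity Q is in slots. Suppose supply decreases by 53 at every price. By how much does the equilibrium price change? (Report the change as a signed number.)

The market clears where 441.4 - 0.2P = 346.4 + 0.3P. Rearranging, 0.5P = 95, hence P* = 190.
Substitute back: Q* = 441.4 - 0.2(190) = 403.4.
After the shift, supply is Qs = 293.4 + 0.3P.
The new intersection has 148 = 0.5P, i.e. P = 296, Q = 382.2.
ΔP = 296 - 190 = 106.

ΔP = 106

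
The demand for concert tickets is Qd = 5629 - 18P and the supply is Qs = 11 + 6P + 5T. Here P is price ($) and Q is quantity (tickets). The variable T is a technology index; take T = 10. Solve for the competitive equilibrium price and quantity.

With T = 10, supply is Qs = 61 + 6P.
Set Qd = Qs: 5629 - 18P = 61 + 6P, so 5568 = 24P and P* = 232.
From the demand curve, Q* = 5629 - 18(232) = 1453.

P* = 232, Q* = 1453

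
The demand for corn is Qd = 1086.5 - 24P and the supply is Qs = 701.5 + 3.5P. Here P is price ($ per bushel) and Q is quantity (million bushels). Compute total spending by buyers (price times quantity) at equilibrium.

At equilibrium Qd = Qs, so 1086.5 - 24P = 701.5 + 3.5P; collecting terms, 385 = 27.5P and P* = 14.
From the demand curve, Q* = 1086.5 - 24(14) = 750.5.
Total spending by buyers = P* × Q* = 14 × 750.5 = 10507.

Total spending by buyers = 10507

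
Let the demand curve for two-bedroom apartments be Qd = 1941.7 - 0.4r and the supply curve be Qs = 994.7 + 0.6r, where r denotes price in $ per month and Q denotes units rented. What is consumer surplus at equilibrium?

Equating demand and supply, 1941.7 - 0.4r = 994.7 + 0.6r gives r = 947, so r* = 947.
Then Q* = 1941.7 - 0.4(947) = 1562.9.
Demand choke price (Qd = 0): r = 1941.7/0.4 = 4854.25. Consumer surplus = ½ × (4854.25 - 947) × 1562.9 = 3053320.5125.

Consumer surplus = 3053320.5125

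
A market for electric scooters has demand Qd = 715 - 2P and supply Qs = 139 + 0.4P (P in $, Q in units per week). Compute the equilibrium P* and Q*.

P* = 240, Q* = 235

Set Qd = Qs: 715 - 2P = 139 + 0.4P, so 576 = 2.4P and P* = 240.
Then Q* = 715 - 2(240) = 235.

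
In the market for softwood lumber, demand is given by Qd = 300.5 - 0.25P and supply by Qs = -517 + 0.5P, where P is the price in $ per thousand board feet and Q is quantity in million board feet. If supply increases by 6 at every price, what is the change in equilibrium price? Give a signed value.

ΔP = -8

At equilibrium Qd = Qs, so 300.5 - 0.25P = -517 + 0.5P; collecting terms, 817.5 = 0.75P and P* = 1090.
From the demand curve, Q* = 300.5 - 0.25(1090) = 28.
After the shift, supply is Qs = -511 + 0.5P.
New equilibrium: 811.5 = 0.75P, so P = 1082 and Q = 30.
ΔP = 1082 - 1090 = -8.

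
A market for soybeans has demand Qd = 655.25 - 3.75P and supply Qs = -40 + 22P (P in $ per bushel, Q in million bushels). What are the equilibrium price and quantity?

The market clears where 655.25 - 3.75P = -40 + 22P. Rearranging, 25.75P = 695.25, hence P* = 27.
Substitute back: Q* = 655.25 - 3.75(27) = 554.

P* = 27, Q* = 554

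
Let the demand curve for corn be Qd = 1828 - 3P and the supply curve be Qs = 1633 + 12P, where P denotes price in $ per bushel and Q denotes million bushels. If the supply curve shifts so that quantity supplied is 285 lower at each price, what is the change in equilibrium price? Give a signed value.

ΔP = 19

Set Qd = Qs: 1828 - 3P = 1633 + 12P, so 195 = 15P and P* = 13.
Substitute back: Q* = 1828 - 3(13) = 1789.
After the shift, supply is Qs = 1348 + 12P.
The new intersection has 480 = 15P, i.e. P = 32, Q = 1732.
ΔP = 32 - 13 = 19.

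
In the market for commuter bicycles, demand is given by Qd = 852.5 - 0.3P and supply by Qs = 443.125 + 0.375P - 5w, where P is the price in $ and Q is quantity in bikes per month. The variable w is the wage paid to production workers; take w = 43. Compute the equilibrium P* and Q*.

With w = 43, supply is Qs = 228.125 + 0.375P.
The market clears where 852.5 - 0.3P = 228.125 + 0.375P. Rearranging, 0.675P = 624.375, hence P* = 925.
Substitute back: Q* = 852.5 - 0.3(925) = 575.

P* = 925, Q* = 575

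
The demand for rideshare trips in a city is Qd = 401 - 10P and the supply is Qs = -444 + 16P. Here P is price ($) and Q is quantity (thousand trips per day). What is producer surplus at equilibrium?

At equilibrium Qd = Qs, so 401 - 10P = -444 + 16P; collecting terms, 845 = 26P and P* = 32.5.
Then Q* = 401 - 10(32.5) = 76.
Supply choke price (Qs = 0): P = 27.75. Producer surplus = ½ × (32.5 - 27.75) × 76 = 180.5.

Producer surplus = 180.5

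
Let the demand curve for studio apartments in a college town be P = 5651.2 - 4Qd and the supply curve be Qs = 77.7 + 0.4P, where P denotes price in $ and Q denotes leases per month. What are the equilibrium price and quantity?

Inverting to quantity form: Qd = 1412.8 - 0.25P.
Equating demand and supply, 1412.8 - 0.25P = 77.7 + 0.4P gives 0.65P = 1335.1, so P* = 2054.
Then Q* = 1412.8 - 0.25(2054) = 899.3.

P* = 2054, Q* = 899.3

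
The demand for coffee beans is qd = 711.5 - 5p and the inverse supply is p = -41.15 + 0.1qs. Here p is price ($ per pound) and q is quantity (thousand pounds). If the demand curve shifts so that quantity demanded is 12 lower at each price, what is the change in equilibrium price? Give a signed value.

Δp = -0.8

Rewriting in direct form: qs = 411.5 + 10p.
Set qd = qs: 711.5 - 5p = 411.5 + 10p, so 300 = 15p and p* = 20.
Substitute back: q* = 711.5 - 5(20) = 611.5.
After the shift, demand is qd = 699.5 - 5p.
Re-solving, 15p = 288 gives p = 19.2 and q = 603.5.
Δp = 19.2 - 20 = -0.8.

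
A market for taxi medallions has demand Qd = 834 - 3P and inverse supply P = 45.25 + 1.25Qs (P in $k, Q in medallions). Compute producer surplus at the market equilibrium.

Producer surplus = 13505.625

Solving each curve for Q: Qs = -36.2 + 0.8P.
Set Qd = Qs: 834 - 3P = -36.2 + 0.8P, so 870.2 = 3.8P and P* = 229.
Substitute back: Q* = 834 - 3(229) = 147.
Supply choke price (Qs = 0): P = 45.25. Producer surplus = ½ × (229 - 45.25) × 147 = 13505.625.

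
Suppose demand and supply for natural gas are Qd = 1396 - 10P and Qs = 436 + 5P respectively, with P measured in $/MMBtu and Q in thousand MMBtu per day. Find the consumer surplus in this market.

The market clears where 1396 - 10P = 436 + 5P. Rearranging, 15P = 960, hence P* = 64.
From the demand curve, Q* = 1396 - 10(64) = 756.
Demand choke price (Qd = 0): P = 1396/10 = 139.6. Consumer surplus = ½ × (139.6 - 64) × 756 = 28576.8.

Consumer surplus = 28576.8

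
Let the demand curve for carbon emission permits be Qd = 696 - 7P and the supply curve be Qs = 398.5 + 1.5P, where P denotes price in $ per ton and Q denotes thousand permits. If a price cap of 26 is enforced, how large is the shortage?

At P = 26: Qd = 514 and Qs = 437.5.
Shortage = Qd - Qs = 514 - 437.5 = 76.5.

Shortage = 76.5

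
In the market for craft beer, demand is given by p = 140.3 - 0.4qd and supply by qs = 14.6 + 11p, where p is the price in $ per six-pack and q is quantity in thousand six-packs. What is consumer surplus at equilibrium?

Consumer surplus = 16646.45

Inverting to quantity form: qd = 350.75 - 2.5p.
Equating demand and supply, 350.75 - 2.5p = 14.6 + 11p gives 13.5p = 336.15, so p* = 24.9.
From the demand curve, q* = 350.75 - 2.5(24.9) = 288.5.
Demand choke price (qd = 0): p = 350.75/2.5 = 140.3. Consumer surplus = ½ × (140.3 - 24.9) × 288.5 = 16646.45.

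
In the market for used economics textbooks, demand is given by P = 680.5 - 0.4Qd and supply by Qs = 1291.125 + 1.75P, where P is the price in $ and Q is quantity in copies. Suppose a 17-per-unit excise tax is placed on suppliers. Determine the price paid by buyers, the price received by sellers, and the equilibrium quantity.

Inverting to quantity form: Qd = 1701.25 - 2.5P.
Suppliers keep P_s = P_b - 17 per unit, so supply in terms of the buyer price is Qs = 1261.375 + 1.75P_b.
Set Qd = Qs: 1701.25 - 2.5P_b = 1261.375 + 1.75P_b, so 439.875 = 4.25P_b and P_b = 103.5.
Then P_s = 103.5 - 17 = 86.5 and Q = 1701.25 - 2.5(103.5) = 1442.5.

P_b = 103.5, P_s = 86.5, Q = 1442.5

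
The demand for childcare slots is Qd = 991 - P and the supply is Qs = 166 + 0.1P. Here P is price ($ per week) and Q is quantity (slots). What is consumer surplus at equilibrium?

Consumer surplus = 29040.5

At equilibrium Qd = Qs, so 991 - P = 166 + 0.1P; collecting terms, 825 = 1.1P and P* = 750.
Then Q* = 991 - 750 = 241.
Demand choke price (Qd = 0): P = 991. Consumer surplus = ½ × (991 - 750) × 241 = 29040.5.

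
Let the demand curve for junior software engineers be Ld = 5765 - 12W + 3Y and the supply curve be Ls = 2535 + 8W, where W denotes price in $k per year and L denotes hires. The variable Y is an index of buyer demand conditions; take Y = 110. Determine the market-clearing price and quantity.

W* = 178, L* = 3959

With Y = 110, demand is Ld = 6095 - 12W.
Equating demand and supply, 6095 - 12W = 2535 + 8W gives 20W = 3560, so W* = 178.
Substitute back: L* = 6095 - 12(178) = 3959.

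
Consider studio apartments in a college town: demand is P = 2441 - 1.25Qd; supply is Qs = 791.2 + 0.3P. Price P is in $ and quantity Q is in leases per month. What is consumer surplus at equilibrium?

Consumer surplus = 767290

Solving each curve for Q: Qd = 1952.8 - 0.8P.
The market clears where 1952.8 - 0.8P = 791.2 + 0.3P. Rearranging, 1.1P = 1161.6, hence P* = 1056.
From the demand curve, Q* = 1952.8 - 0.8(1056) = 1108.
Demand choke price (Qd = 0): P = 1952.8/0.8 = 2441. Consumer surplus = ½ × (2441 - 1056) × 1108 = 767290.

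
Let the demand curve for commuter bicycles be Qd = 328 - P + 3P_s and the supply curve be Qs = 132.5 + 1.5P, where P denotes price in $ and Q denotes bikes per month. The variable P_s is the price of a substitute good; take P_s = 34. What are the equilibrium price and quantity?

With P_s = 34, demand is Qd = 430 - P.
The market clears where 430 - P = 132.5 + 1.5P. Rearranging, 2.5P = 297.5, hence P* = 119.
Plugging P* into demand: Q* = 430 - 119 = 311.

P* = 119, Q* = 311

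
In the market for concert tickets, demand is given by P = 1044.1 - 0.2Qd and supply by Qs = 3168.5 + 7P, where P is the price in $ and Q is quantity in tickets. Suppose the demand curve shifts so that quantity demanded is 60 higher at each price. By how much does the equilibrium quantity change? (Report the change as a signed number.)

Solving each curve for Q: Qd = 5220.5 - 5P.
At equilibrium Qd = Qs, so 5220.5 - 5P = 3168.5 + 7P; collecting terms, 2052 = 12P and P* = 171.
Then Q* = 5220.5 - 5(171) = 4365.5.
After the shift, demand is Qd = 5280.5 - 5P.
Re-solving, 12P = 2112 gives P = 176 and Q = 4400.5.
ΔQ = 4400.5 - 4365.5 = 35.

ΔQ = 35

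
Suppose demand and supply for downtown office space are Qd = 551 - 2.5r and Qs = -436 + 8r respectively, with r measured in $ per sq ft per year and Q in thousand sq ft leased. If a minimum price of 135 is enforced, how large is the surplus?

Evaluating both curves at the floor price 135 gives Qd = 213.5, Qs = 644.
Surplus = Qs - Qd = 644 - 213.5 = 430.5.

Surplus = 430.5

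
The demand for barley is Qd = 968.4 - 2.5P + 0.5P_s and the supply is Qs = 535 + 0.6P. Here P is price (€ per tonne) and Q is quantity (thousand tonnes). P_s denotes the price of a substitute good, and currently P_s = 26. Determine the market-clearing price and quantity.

P* = 144, Q* = 621.4

With P_s = 26, demand is Qd = 981.4 - 2.5P.
The market clears where 981.4 - 2.5P = 535 + 0.6P. Rearranging, 3.1P = 446.4, hence P* = 144.
From the demand curve, Q* = 981.4 - 2.5(144) = 621.4.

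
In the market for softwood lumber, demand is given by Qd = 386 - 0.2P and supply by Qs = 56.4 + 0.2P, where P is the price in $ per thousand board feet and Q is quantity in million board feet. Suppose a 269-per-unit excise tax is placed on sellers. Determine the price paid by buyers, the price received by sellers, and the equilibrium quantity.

Sellers keep P_s = P_b - 269 per unit, so supply in terms of the buyer price is Qs = 2.6 + 0.2P_b.
Equate demand and the shifted supply: 386 - 0.2P_b = 2.6 + 0.2P_b, giving 0.4P_b = 383.4, so P_b = 958.5.
Then P_s = 958.5 - 269 = 689.5 and Q = 386 - 0.2(958.5) = 194.3.

P_b = 958.5, P_s = 689.5, Q = 194.3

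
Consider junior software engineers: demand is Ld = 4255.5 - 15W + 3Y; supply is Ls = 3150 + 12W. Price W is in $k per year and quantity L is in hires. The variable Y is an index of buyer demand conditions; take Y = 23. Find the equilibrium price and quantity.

W* = 43.5, L* = 3672

With Y = 23, demand is Ld = 4324.5 - 15W.
Equating demand and supply, 4324.5 - 15W = 3150 + 12W gives 27W = 1174.5, so W* = 43.5.
From the demand curve, L* = 4324.5 - 15(43.5) = 3672.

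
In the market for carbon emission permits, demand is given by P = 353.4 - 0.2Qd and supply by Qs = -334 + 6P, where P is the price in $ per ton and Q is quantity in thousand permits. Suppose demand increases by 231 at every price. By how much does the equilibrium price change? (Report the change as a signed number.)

Rewriting in direct form: Qd = 1767 - 5P.
Equating demand and supply, 1767 - 5P = -334 + 6P gives 11P = 2101, so P* = 191.
Plugging P* into demand: Q* = 1767 - 5(191) = 812.
After the shift, demand is Qd = 1998 - 5P.
The new intersection has 2332 = 11P, i.e. P = 212, Q = 938.
ΔP = 212 - 191 = 21.

ΔP = 21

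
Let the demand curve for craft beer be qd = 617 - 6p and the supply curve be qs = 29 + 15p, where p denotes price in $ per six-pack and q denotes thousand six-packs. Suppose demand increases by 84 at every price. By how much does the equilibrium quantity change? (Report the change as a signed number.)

Δq = 60

The market clears where 617 - 6p = 29 + 15p. Rearranging, 21p = 588, hence p* = 28.
Substitute back: q* = 617 - 6(28) = 449.
After the shift, demand is qd = 701 - 6p.
Re-solving, 21p = 672 gives p = 32 and q = 509.
Δq = 509 - 449 = 60.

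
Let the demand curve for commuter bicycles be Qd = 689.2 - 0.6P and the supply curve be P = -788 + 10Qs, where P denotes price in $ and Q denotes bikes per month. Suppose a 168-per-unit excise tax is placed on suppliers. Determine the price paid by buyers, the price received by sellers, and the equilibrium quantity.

In direct form, Qs = 78.8 + 0.1P.
The tax drives a wedge P_b - P_s = 168. Substituting P_s = P_b - 168 into supply: Qs = 62 + 0.1P_b.
Equate demand and the shifted supply: 689.2 - 0.6P_b = 62 + 0.1P_b, giving 0.7P_b = 627.2, so P_b = 896.
So P_s = 728 and the quantity traded is Q = 689.2 - 0.6(896) = 151.6.

P_b = 896, P_s = 728, Q = 151.6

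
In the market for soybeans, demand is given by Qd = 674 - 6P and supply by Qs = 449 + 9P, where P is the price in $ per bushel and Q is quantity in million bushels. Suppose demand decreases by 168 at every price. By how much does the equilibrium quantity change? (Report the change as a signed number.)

ΔQ = -100.8

Equating demand and supply, 674 - 6P = 449 + 9P gives 15P = 225, so P* = 15.
Substitute back: Q* = 674 - 6(15) = 584.
After the shift, demand is Qd = 506 - 6P.
The new intersection has 57 = 15P, i.e. P = 3.8, Q = 483.2.
ΔQ = 483.2 - 584 = -100.8.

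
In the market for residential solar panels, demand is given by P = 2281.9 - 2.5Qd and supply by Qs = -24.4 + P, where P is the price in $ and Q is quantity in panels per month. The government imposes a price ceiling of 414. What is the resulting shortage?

Rewriting in direct form: Qd = 912.76 - 0.4P.
At P = 414: Qd = 747.16 and Qs = 389.6.
Shortage = Qd - Qs = 747.16 - 389.6 = 357.56.

Shortage = 357.56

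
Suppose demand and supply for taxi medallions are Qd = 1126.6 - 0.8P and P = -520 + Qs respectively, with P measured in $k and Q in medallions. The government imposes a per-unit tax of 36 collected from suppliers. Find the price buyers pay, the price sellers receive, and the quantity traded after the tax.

Rewriting in direct form: Qs = 520 + P.
Suppliers keep P_s = P_b - 36 per unit, so supply in terms of the buyer price is Qs = 484 + P_b.
Equate demand and the shifted supply: 1126.6 - 0.8P_b = 484 + P_b, giving 1.8P_b = 642.6, so P_b = 357.
Then P_s = 357 - 36 = 321 and Q = 1126.6 - 0.8(357) = 841.

P_b = 357, P_s = 321, Q = 841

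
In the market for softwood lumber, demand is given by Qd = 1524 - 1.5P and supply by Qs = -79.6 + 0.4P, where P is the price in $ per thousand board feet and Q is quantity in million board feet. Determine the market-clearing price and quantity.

Set Qd = Qs: 1524 - 1.5P = -79.6 + 0.4P, so 1603.6 = 1.9P and P* = 844.
From the demand curve, Q* = 1524 - 1.5(844) = 258.

P* = 844, Q* = 258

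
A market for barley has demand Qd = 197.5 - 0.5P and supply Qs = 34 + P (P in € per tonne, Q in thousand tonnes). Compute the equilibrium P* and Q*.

Equating demand and supply, 197.5 - 0.5P = 34 + P gives 1.5P = 163.5, so P* = 109.
Then Q* = 197.5 - 0.5(109) = 143.

P* = 109, Q* = 143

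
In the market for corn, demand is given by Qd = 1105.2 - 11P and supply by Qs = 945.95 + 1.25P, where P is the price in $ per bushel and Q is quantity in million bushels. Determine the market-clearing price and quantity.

P* = 13, Q* = 962.2

At equilibrium Qd = Qs, so 1105.2 - 11P = 945.95 + 1.25P; collecting terms, 159.25 = 12.25P and P* = 13.
Substitute back: Q* = 1105.2 - 11(13) = 962.2.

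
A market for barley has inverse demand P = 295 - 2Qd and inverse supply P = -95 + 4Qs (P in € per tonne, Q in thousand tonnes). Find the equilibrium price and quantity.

P* = 165, Q* = 65

In direct form, Qd = 147.5 - 0.5P and Qs = 23.75 + 0.25P.
Equating demand and supply, 147.5 - 0.5P = 23.75 + 0.25P gives 0.75P = 123.75, so P* = 165.
Then Q* = 147.5 - 0.5(165) = 65.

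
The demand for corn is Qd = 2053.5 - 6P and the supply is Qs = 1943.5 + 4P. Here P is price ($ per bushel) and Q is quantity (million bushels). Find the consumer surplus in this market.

Consumer surplus = 329179.6875

Equating demand and supply, 2053.5 - 6P = 1943.5 + 4P gives 10P = 110, so P* = 11.
Plugging P* into demand: Q* = 2053.5 - 6(11) = 1987.5.
Demand choke price (Qd = 0): P = 2053.5/6 = 342.25. Consumer surplus = ½ × (342.25 - 11) × 1987.5 = 329179.6875.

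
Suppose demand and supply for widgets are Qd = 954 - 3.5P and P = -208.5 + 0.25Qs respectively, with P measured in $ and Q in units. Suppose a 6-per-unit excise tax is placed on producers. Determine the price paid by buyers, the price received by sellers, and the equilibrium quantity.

In direct form, Qs = 834 + 4P.
With a tax of 6 on producers, they supply based on the net price P_s = P_b - 6, so Qs = 810 + 4P_b.
Equate demand and the shifted supply: 954 - 3.5P_b = 810 + 4P_b, giving 7.5P_b = 144, so P_b = 19.2.
So P_s = 13.2 and the quantity traded is Q = 954 - 3.5(19.2) = 886.8.

P_b = 19.2, P_s = 13.2, Q = 886.8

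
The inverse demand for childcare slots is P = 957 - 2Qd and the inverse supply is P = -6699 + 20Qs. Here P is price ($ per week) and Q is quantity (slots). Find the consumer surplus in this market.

Consumer surplus = 121104

In direct form, Qd = 478.5 - 0.5P and Qs = 334.95 + 0.05P.
Equating demand and supply, 478.5 - 0.5P = 334.95 + 0.05P gives 0.55P = 143.55, so P* = 261.
Plugging P* into demand: Q* = 478.5 - 0.5(261) = 348.
Demand choke price (Qd = 0): P = 478.5/0.5 = 957. Consumer surplus = ½ × (957 - 261) × 348 = 121104.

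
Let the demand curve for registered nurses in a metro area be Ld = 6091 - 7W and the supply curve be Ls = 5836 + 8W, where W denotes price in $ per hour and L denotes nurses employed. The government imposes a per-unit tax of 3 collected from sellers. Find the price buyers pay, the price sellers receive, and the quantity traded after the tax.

W_b = 18.6, W_s = 15.6, L = 5960.8

Sellers keep W_s = W_b - 3 per unit, so supply in terms of the buyer price is Ls = 5812 + 8W_b.
Set Ld = Ls: 6091 - 7W_b = 5812 + 8W_b, so 279 = 15W_b and W_b = 18.6.
So W_s = 15.6 and the quantity traded is L = 6091 - 7(18.6) = 5960.8.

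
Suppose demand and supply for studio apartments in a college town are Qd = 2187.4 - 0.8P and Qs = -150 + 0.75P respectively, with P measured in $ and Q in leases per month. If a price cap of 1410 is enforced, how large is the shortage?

Shortage = 151.9

At P = 1410: Qd = 1059.4 and Qs = 907.5.
Shortage = Qd - Qs = 1059.4 - 907.5 = 151.9.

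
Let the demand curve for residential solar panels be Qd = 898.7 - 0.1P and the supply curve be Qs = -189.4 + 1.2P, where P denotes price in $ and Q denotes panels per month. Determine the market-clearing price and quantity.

P* = 837, Q* = 815

Set Qd = Qs: 898.7 - 0.1P = -189.4 + 1.2P, so 1088.1 = 1.3P and P* = 837.
Then Q* = 898.7 - 0.1(837) = 815.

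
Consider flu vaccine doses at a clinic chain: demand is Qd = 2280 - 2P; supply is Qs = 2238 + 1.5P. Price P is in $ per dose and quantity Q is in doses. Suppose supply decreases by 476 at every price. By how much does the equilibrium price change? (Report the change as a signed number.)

ΔP = 136

Equating demand and supply, 2280 - 2P = 2238 + 1.5P gives 3.5P = 42, so P* = 12.
Then Q* = 2280 - 2(12) = 2256.
After the shift, supply is Qs = 1762 + 1.5P.
Re-solving, 3.5P = 518 gives P = 148 and Q = 1984.
ΔP = 148 - 12 = 136.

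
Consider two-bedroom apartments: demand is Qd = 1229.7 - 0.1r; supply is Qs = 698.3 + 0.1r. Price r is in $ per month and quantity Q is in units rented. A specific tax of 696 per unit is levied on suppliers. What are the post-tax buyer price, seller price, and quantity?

r_b = 3005, r_s = 2309, Q = 929.2

With a tax of 696 on suppliers, they supply based on the net price r_s = r_b - 696, so Qs = 628.7 + 0.1r_b.
Set Qd = Qs: 1229.7 - 0.1r_b = 628.7 + 0.1r_b, so 601 = 0.2r_b and r_b = 3005.
So r_s = 2309 and the quantity traded is Q = 1229.7 - 0.1(3005) = 929.2.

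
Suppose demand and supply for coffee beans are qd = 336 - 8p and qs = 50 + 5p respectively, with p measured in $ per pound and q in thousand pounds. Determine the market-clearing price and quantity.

p* = 22, q* = 160

The market clears where 336 - 8p = 50 + 5p. Rearranging, 13p = 286, hence p* = 22.
Then q* = 336 - 8(22) = 160.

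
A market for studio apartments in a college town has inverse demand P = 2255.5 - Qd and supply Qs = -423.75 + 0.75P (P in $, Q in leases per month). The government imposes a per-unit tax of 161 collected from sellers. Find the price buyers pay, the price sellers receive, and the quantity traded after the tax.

P_b = 1600, P_s = 1439, Q = 655.5

Rewriting in direct form: Qd = 2255.5 - P.
With a tax of 161 on sellers, they supply based on the net price P_s = P_b - 161, so Qs = -544.5 + 0.75P_b.
Market clearing requires 2255.5 - P_b = -544.5 + 0.75P_b; hence 2800 = 1.75P_b and P_b = 1600.
So P_s = 1439 and the quantity traded is Q = 2255.5 - 1600 = 655.5.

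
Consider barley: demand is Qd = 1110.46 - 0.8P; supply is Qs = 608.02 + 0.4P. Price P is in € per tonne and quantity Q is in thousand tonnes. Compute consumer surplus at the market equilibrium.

At equilibrium Qd = Qs, so 1110.46 - 0.8P = 608.02 + 0.4P; collecting terms, 502.44 = 1.2P and P* = 418.7.
Substitute back: Q* = 1110.46 - 0.8(418.7) = 775.5.
Demand choke price (Qd = 0): P = 1110.46/0.8 = 1388.075. Consumer surplus = ½ × (1388.075 - 418.7) × 775.5 = 375875.15625.

Consumer surplus = 375875.15625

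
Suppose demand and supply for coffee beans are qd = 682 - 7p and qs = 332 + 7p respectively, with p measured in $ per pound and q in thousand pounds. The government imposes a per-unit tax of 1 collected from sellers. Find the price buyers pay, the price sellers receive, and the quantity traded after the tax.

p_b = 25.5, p_s = 24.5, q = 503.5

With a tax of 1 on sellers, they supply based on the net price p_s = p_b - 1, so qs = 325 + 7p_b.
Market clearing requires 682 - 7p_b = 325 + 7p_b; hence 357 = 14p_b and p_b = 25.5.
Then p_s = 25.5 - 1 = 24.5 and q = 682 - 7(25.5) = 503.5.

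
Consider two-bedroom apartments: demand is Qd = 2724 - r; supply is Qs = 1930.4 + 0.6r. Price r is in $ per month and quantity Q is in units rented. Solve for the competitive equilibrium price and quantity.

Set Qd = Qs: 2724 - r = 1930.4 + 0.6r, so 793.6 = 1.6r and r* = 496.
Substitute back: Q* = 2724 - 496 = 2228.

r* = 496, Q* = 2228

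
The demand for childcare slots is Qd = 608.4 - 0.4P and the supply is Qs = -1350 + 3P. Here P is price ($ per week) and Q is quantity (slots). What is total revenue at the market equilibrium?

Total revenue = 217728

Set Qd = Qs: 608.4 - 0.4P = -1350 + 3P, so 1958.4 = 3.4P and P* = 576.
From the demand curve, Q* = 608.4 - 0.4(576) = 378.
Total revenue = P* × Q* = 576 × 378 = 217728.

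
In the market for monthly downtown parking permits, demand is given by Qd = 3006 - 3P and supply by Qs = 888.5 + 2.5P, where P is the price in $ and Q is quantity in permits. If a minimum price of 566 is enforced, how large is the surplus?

Surplus = 995.5

Evaluating both curves at the floor price 566 gives Qd = 1308, Qs = 2303.5.
Surplus = Qs - Qd = 2303.5 - 1308 = 995.5.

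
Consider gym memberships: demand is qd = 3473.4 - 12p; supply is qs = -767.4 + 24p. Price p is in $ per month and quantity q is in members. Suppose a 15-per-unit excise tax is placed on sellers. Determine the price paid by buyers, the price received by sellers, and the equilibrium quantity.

p_b = 127.8, p_s = 112.8, q = 1939.8

Sellers keep p_s = p_b - 15 per unit, so supply in terms of the buyer price is qs = -1127.4 + 24p_b.
Equate demand and the shifted supply: 3473.4 - 12p_b = -1127.4 + 24p_b, giving 36p_b = 4600.8, so p_b = 127.8.
Then p_s = 127.8 - 15 = 112.8 and q = 3473.4 - 12(127.8) = 1939.8.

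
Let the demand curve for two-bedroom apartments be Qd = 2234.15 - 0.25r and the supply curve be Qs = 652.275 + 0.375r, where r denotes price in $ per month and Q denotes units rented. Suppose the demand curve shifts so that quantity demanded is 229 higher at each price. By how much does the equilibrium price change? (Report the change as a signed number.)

Δr = 366.4

At equilibrium Qd = Qs, so 2234.15 - 0.25r = 652.275 + 0.375r; collecting terms, 1581.875 = 0.625r and r* = 2531.
Plugging r* into demand: Q* = 2234.15 - 0.25(2531) = 1601.4.
After the shift, demand is Qd = 2463.15 - 0.25r.
Re-solving, 0.625r = 1810.875 gives r = 2897.4 and Q = 1738.8.
Δr = 2897.4 - 2531 = 366.4.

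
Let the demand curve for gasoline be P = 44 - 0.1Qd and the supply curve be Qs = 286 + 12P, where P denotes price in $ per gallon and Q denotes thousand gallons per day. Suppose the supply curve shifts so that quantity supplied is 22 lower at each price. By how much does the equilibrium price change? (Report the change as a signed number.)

ΔP = 1

Solving each curve for Q: Qd = 440 - 10P.
At equilibrium Qd = Qs, so 440 - 10P = 286 + 12P; collecting terms, 154 = 22P and P* = 7.
Then Q* = 440 - 10(7) = 370.
After the shift, supply is Qs = 264 + 12P.
Re-solving, 22P = 176 gives P = 8 and Q = 360.
ΔP = 8 - 7 = 1.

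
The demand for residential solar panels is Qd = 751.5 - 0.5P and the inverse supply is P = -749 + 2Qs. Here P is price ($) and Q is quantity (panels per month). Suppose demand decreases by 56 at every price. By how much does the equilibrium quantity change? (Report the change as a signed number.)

ΔQ = -28

In direct form, Qs = 374.5 + 0.5P.
At equilibrium Qd = Qs, so 751.5 - 0.5P = 374.5 + 0.5P; collecting terms, 377 = P and P* = 377.
Substitute back: Q* = 751.5 - 0.5(377) = 563.
After the shift, demand is Qd = 695.5 - 0.5P.
The new intersection has 321 = P, i.e. P = 321, Q = 535.
ΔQ = 535 - 563 = -28.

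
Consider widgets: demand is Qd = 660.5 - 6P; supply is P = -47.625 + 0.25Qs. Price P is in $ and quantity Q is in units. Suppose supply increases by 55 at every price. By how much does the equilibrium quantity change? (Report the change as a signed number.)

In direct form, Qs = 190.5 + 4P.
Equating demand and supply, 660.5 - 6P = 190.5 + 4P gives 10P = 470, so P* = 47.
Substitute back: Q* = 660.5 - 6(47) = 378.5.
After the shift, supply is Qs = 245.5 + 4P.
The new intersection has 415 = 10P, i.e. P = 41.5, Q = 411.5.
ΔQ = 411.5 - 378.5 = 33.

ΔQ = 33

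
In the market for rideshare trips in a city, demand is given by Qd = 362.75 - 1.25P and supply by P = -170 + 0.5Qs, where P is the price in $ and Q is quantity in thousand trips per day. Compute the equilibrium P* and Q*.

P* = 7, Q* = 354

In direct form, Qs = 340 + 2P.
At equilibrium Qd = Qs, so 362.75 - 1.25P = 340 + 2P; collecting terms, 22.75 = 3.25P and P* = 7.
Plugging P* into demand: Q* = 362.75 - 1.25(7) = 354.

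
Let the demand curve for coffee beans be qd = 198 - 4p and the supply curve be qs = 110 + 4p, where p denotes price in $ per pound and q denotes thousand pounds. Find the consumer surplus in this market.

The market clears where 198 - 4p = 110 + 4p. Rearranging, 8p = 88, hence p* = 11.
Substitute back: q* = 198 - 4(11) = 154.
Demand choke price (qd = 0): p = 198/4 = 49.5. Consumer surplus = ½ × (49.5 - 11) × 154 = 2964.5.

Consumer surplus = 2964.5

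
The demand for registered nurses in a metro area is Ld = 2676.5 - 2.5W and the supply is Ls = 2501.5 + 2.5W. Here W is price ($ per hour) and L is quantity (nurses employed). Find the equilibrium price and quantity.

The market clears where 2676.5 - 2.5W = 2501.5 + 2.5W. Rearranging, 5W = 175, hence W* = 35.
Substitute back: L* = 2676.5 - 2.5(35) = 2589.

W* = 35, L* = 2589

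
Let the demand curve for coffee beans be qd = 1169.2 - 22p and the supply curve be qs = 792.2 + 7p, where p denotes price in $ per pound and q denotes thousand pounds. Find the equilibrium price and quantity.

At equilibrium qd = qs, so 1169.2 - 22p = 792.2 + 7p; collecting terms, 377 = 29p and p* = 13.
Plugging p* into demand: q* = 1169.2 - 22(13) = 883.2.

p* = 13, q* = 883.2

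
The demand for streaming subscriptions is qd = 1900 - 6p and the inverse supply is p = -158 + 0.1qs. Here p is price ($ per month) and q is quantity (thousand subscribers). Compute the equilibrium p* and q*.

Inverting to quantity form: qs = 1580 + 10p.
The market clears where 1900 - 6p = 1580 + 10p. Rearranging, 16p = 320, hence p* = 20.
Plugging p* into demand: q* = 1900 - 6(20) = 1780.

p* = 20, q* = 1780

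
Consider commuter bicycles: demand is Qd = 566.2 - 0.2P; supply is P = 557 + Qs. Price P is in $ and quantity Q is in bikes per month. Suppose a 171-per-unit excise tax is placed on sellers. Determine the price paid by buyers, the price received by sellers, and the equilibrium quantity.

P_b = 1078.5, P_s = 907.5, Q = 350.5

Solving each curve for Q: Qs = -557 + P.
The tax drives a wedge P_b - P_s = 171. Substituting P_s = P_b - 171 into supply: Qs = -728 + P_b.
Market clearing requires 566.2 - 0.2P_b = -728 + P_b; hence 1294.2 = 1.2P_b and P_b = 1078.5.
So P_s = 907.5 and the quantity traded is Q = 566.2 - 0.2(1078.5) = 350.5.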